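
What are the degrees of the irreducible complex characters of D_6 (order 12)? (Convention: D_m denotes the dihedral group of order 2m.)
Dimensions: 1, 1, 1, 1, 2, 2

Derivation: There are 6 irreducibles (= number of conjugacy classes). Their dimensions d_i satisfy sum d_i^2 = |G| = 12: 1 + 1 + 1 + 1 + 4 + 4 = 12.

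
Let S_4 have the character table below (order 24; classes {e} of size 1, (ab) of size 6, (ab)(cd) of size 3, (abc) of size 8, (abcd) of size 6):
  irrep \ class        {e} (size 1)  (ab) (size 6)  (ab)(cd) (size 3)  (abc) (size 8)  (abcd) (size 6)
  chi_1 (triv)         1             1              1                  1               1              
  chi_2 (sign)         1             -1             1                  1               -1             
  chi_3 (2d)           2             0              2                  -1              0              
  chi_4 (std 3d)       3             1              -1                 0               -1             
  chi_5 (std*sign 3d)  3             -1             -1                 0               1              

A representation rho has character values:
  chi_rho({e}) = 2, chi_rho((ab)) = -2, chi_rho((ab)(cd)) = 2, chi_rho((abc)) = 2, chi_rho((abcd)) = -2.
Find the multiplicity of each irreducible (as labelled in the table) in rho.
Multiplicities: chi_1: 0, chi_2: 2, chi_3: 0, chi_4: 0, chi_5: 0.

Reasoning: Use <chi_rho, chi> = (1/|G|) sum_C |C| * chi_rho(C) * conj(chi(C)) with |G| = 24 for each irreducible chi in the table:
  <chi_rho, chi_1> = (1/24)[1*(2)*conj(1) + 6*(-2)*conj(1) + 3*(2)*conj(1) + 8*(2)*conj(1) + 6*(-2)*conj(1)]
      = (1/24)[(2) + (-12) + (6) + (16) + (-12)] = 0/24 = 0
  <chi_rho, chi_2> = (1/24)[1*(2)*conj(1) + 6*(-2)*conj(-1) + 3*(2)*conj(1) + 8*(2)*conj(1) + 6*(-2)*conj(-1)]
      = (1/24)[(2) + (12) + (6) + (16) + (12)] = 48/24 = 2
  <chi_rho, chi_3> = (1/24)[1*(2)*conj(2) + 6*(-2)*conj(0) + 3*(2)*conj(2) + 8*(2)*conj(-1) + 6*(-2)*conj(0)]
      = (1/24)[(4) + (0) + (12) + (-16) + (0)] = 0/24 = 0
  <chi_rho, chi_4> = (1/24)[1*(2)*conj(3) + 6*(-2)*conj(1) + 3*(2)*conj(-1) + 8*(2)*conj(0) + 6*(-2)*conj(-1)]
      = (1/24)[(6) + (-12) + (-6) + (0) + (12)] = 0/24 = 0
  <chi_rho, chi_5> = (1/24)[1*(2)*conj(3) + 6*(-2)*conj(-1) + 3*(2)*conj(-1) + 8*(2)*conj(0) + 6*(-2)*conj(1)]
      = (1/24)[(6) + (12) + (-6) + (0) + (-12)] = 0/24 = 0
Dimension check: dim(rho) = sum (mult * dim) = 0*1 + 2*1 + 0*2 + 0*3 + 0*3 = 2 = chi_rho(e) = 2.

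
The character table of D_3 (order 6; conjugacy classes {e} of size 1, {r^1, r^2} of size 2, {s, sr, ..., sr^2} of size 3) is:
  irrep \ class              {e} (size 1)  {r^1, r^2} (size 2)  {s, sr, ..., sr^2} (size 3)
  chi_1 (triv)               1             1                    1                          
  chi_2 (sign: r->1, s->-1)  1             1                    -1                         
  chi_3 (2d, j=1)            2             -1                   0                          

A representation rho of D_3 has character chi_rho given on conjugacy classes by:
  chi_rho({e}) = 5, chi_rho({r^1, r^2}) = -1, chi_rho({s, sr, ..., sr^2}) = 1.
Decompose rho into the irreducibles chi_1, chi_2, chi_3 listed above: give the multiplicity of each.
Multiplicities: chi_1: 1, chi_2: 0, chi_3: 2.

Solution. Use <chi_rho, chi> = (1/|G|) sum_C |C| * chi_rho(C) * conj(chi(C)) with |G| = 6 for each irreducible chi in the table:
  <chi_rho, chi_1> = (1/6)[1*(5)*conj(1) + 2*(-1)*conj(1) + 3*(1)*conj(1)]
      = (1/6)[(5) + (-2) + (3)] = 6/6 = 1
  <chi_rho, chi_2> = (1/6)[1*(5)*conj(1) + 2*(-1)*conj(1) + 3*(1)*conj(-1)]
      = (1/6)[(5) + (-2) + (-3)] = 0/6 = 0
  <chi_rho, chi_3> = (1/6)[1*(5)*conj(2) + 2*(-1)*conj(-1) + 3*(1)*conj(0)]
      = (1/6)[(10) + (2) + (0)] = 12/6 = 2
Dimension check: dim(rho) = sum (mult * dim) = 1*1 + 0*1 + 2*2 = 5 = chi_rho(e) = 5.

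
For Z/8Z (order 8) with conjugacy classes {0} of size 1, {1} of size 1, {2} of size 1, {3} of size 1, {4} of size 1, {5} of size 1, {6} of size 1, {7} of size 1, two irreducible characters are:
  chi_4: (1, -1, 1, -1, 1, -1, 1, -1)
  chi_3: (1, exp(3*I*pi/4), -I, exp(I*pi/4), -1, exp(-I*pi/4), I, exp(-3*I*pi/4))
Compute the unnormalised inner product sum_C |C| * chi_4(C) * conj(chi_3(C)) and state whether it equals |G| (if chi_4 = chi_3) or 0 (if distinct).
Sum = 0; so <chi_4, chi_3> = 0 (distinct irreducibles are orthogonal).

Argument: Compute term by term over conjugacy classes (|C| * chi_4(C) * conj(chi_3(C))):
  1*(1)*conj(1) + 1*(-1)*conj(exp(3*I*pi/4)) + 1*(1)*conj(-I) + 1*(-1)*conj(exp(I*pi/4)) + 1*(1)*conj(-1) + 1*(-1)*conj(exp(-I*pi/4)) + 1*(1)*conj(I) + 1*(-1)*conj(exp(-3*I*pi/4))
  = (1) + (-exp(-3*I*pi/4)) + (I) + (-exp(-I*pi/4)) + (-1) + (-exp(I*pi/4)) + (-I) + (-exp(3*I*pi/4))
  = 0.
(Exp terms are combined using exp(i*s)*conj(exp(i*t)) = exp(i*(s-t)), and sums of them are collapsed using the identity that for every m > 1 the m distinct m-th roots of unity sum to 0, e.g. 1 + exp(2*I*pi/3) + exp(-2*I*pi/3) = 0.)
Dividing by |G| = 8 gives 0/8 = 0, matching the row-orthogonality relation <chi_4, chi_3> = [chi_4 = chi_3].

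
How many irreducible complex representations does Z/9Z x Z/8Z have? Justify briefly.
72

Details: The number of irreducible complex representations of a finite group equals its number of conjugacy classes. Z/9Z x Z/8Z is abelian of order 72, so every element is its own conjugacy class: 72 classes, so Z/9Z x Z/8Z (order 72) has exactly 72 irreducible complex representations.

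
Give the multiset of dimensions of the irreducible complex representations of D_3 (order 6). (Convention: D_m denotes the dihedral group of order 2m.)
Dimensions: 1, 1, 2

Reasoning: There are 3 irreducibles (= number of conjugacy classes). Their dimensions d_i satisfy sum d_i^2 = |G| = 6: 1 + 1 + 4 = 6.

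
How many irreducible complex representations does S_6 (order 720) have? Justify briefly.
11

The number of irreducible complex representations of a finite group equals its number of conjugacy classes. Conjugacy classes in S_6 correspond to cycle types, i.e. partitions of 6; there are p(6) = 11 of them, so S_6 (order 720) has exactly 11 irreducible complex representations.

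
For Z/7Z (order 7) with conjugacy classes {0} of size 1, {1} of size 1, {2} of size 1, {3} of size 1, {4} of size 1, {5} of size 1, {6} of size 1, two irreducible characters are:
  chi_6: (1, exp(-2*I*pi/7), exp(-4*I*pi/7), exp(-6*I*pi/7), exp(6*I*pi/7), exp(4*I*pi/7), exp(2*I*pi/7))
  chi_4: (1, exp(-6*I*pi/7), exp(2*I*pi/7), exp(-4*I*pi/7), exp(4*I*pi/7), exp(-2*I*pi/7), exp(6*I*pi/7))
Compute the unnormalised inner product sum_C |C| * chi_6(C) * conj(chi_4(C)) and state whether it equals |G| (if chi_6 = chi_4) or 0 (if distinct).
Sum = 0; so <chi_6, chi_4> = 0 (distinct irreducibles are orthogonal).

Argument: Compute term by term over conjugacy classes (|C| * chi_6(C) * conj(chi_4(C))):
  1*(1)*conj(1) + 1*(exp(-2*I*pi/7))*conj(exp(-6*I*pi/7)) + 1*(exp(-4*I*pi/7))*conj(exp(2*I*pi/7)) + 1*(exp(-6*I*pi/7))*conj(exp(-4*I*pi/7)) + 1*(exp(6*I*pi/7))*conj(exp(4*I*pi/7)) + 1*(exp(4*I*pi/7))*conj(exp(-2*I*pi/7)) + 1*(exp(2*I*pi/7))*conj(exp(6*I*pi/7))
  = (1) + (exp(4*I*pi/7)) + (exp(-6*I*pi/7)) + (exp(-2*I*pi/7)) + (exp(2*I*pi/7)) + (exp(6*I*pi/7)) + (exp(-4*I*pi/7))
  = 0.
(Exp terms are combined using exp(i*s)*conj(exp(i*t)) = exp(i*(s-t)), and sums of them are collapsed using the identity that for every m > 1 the m distinct m-th roots of unity sum to 0, e.g. 1 + exp(2*I*pi/3) + exp(-2*I*pi/3) = 0.)
Dividing by |G| = 7 gives 0/7 = 0, matching the row-orthogonality relation <chi_6, chi_4> = [chi_6 = chi_4].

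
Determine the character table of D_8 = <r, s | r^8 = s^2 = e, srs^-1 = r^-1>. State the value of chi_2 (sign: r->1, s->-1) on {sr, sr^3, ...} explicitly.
Conjugacy classes: {e} of size 1, {r^4} of size 1, {r^1, r^7} of size 2, {r^2, r^6} of size 2, {r^3, r^5} of size 2, {s, sr^2, ...} of size 4, {sr, sr^3, ...} of size 4.
Character table:
  irrep \ class              {e} (size 1)  {r^4} (size 1)  {r^1, r^7} (size 2)  {r^2, r^6} (size 2)  {r^3, r^5} (size 2)  {s, sr^2, ...} (size 4)  {sr, sr^3, ...} (size 4)
  chi_1 (triv)               1             1               1                    1                    1                    1                        1                       
  chi_2 (sign: r->1, s->-1)  1             1               1                    1                    1                    -1                       -1                      
  chi_3 (r->-1, s->1)        1             1               -1                   1                    -1                   1                        -1                      
  chi_4 (r->-1, s->-1)       1             1               -1                   1                    -1                   -1                       1                       
  chi_5 (2d, j=1)            2             -2              sqrt(2)              0                    -sqrt(2)             0                        0                       
  chi_6 (2d, j=2)            2             2               0                    -2                   0                    0                        0                       
  chi_7 (2d, j=3)            2             -2              -sqrt(2)             0                    sqrt(2)              0                        0                       

Spot check: chi_2 (sign: r->1, s->-1) on {sr, sr^3, ...} = -1.

Derivation: D_8 has order 2*8 = 16 with 7 conjugacy classes, hence 7 irreducibles. Sum of squared dims 1 + 1 + 1 + 1 + 4 + 4 + 4 = 16 = |G|. Linear characters come from the abelianisation; the 2-dimensional irreps have character r^k -> 2*cos(2*pi*j*k/8), reflections -> 0.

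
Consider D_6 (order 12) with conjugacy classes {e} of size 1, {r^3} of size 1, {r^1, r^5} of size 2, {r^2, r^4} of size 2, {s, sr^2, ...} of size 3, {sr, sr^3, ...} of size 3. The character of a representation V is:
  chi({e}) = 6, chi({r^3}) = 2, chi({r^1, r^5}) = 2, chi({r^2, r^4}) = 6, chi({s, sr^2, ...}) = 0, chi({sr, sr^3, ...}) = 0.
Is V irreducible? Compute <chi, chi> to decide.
Not irreducible (reducible): <chi, chi> = 10 > 1.

Justification: <chi, chi> = (1/|G|) sum_C |C| * |chi(C)|^2 = (1/12)[1*|6|^2 + 1*|2|^2 + 2*|2|^2 + 2*|6|^2 + 3*|0|^2 + 3*|0|^2]
  = (1/12)[(36) + (4) + (8) + (72) + (0) + (0)] = 120/12 = 10.
A character is irreducible iff <chi, chi> = 1, so this representation is reducible.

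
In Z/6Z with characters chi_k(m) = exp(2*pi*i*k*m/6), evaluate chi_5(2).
chi_5(2) = zeta_6^10 = exp(-2*I*pi/3)

Proof sketch: chi_5(2) = zeta_6^(5*2) = zeta_6^10. Since zeta_6^6 = 1, this equals zeta_6^4 = exp(2*pi*i*4/6) = exp(-2*I*pi/3).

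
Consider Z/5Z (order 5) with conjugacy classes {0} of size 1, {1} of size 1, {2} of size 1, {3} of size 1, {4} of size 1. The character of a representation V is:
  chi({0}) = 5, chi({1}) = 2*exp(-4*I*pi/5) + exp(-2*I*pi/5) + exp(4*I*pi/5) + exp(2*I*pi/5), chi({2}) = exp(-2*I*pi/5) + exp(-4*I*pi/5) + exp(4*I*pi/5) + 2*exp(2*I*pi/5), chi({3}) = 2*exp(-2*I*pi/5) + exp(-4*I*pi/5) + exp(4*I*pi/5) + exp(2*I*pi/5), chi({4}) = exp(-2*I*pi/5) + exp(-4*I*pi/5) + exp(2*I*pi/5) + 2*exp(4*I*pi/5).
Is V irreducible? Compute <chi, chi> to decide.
Not irreducible (reducible): <chi, chi> = 7 > 1.

Argument: <chi, chi> = (1/|G|) sum_C |C| * |chi(C)|^2 = (1/5)[1*|5|^2 + 1*|2*exp(-4*I*pi/5) + exp(-2*I*pi/5) + exp(4*I*pi/5) + exp(2*I*pi/5)|^2 + 1*|exp(-2*I*pi/5) + exp(-4*I*pi/5) + exp(4*I*pi/5) + 2*exp(2*I*pi/5)|^2 + 1*|2*exp(-2*I*pi/5) + exp(-4*I*pi/5) + exp(4*I*pi/5) + exp(2*I*pi/5)|^2 + 1*|exp(-2*I*pi/5) + exp(-4*I*pi/5) + exp(2*I*pi/5) + 2*exp(4*I*pi/5)|^2]
  = (1/5)[(25) + (7 + 5*exp(-2*I*pi/5) + 4*exp(-4*I*pi/5) + 4*exp(4*I*pi/5) + 5*exp(2*I*pi/5)) + (7 + 4*exp(-2*I*pi/5) + 5*exp(-4*I*pi/5) + 5*exp(4*I*pi/5) + 4*exp(2*I*pi/5)) + (7 + 4*exp(-2*I*pi/5) + 5*exp(-4*I*pi/5) + 5*exp(4*I*pi/5) + 4*exp(2*I*pi/5)) + (7 + 5*exp(-2*I*pi/5) + 4*exp(-4*I*pi/5) + 4*exp(4*I*pi/5) + 5*exp(2*I*pi/5))] = 35/5 = 7.
(Exp terms are combined using exp(i*s)*conj(exp(i*t)) = exp(i*(s-t)), and sums of them are collapsed using the identity that for every m > 1 the m distinct m-th roots of unity sum to 0, e.g. 1 + exp(2*I*pi/3) + exp(-2*I*pi/3) = 0.)
A character is irreducible iff <chi, chi> = 1, so this representation is reducible.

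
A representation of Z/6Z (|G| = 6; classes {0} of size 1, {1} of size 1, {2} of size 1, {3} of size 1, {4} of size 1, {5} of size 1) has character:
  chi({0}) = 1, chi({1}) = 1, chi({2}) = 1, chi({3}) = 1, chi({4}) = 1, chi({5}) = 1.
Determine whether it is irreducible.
Irreducible: <chi, chi> = 1.

Why: <chi, chi> = (1/|G|) sum_C |C| * |chi(C)|^2 = (1/6)[1*|1|^2 + 1*|1|^2 + 1*|1|^2 + 1*|1|^2 + 1*|1|^2 + 1*|1|^2]
  = (1/6)[(1) + (1) + (1) + (1) + (1) + (1)] = 6/6 = 1.
(Exp terms are combined using exp(i*s)*conj(exp(i*t)) = exp(i*(s-t)), and sums of them are collapsed using the identity that for every m > 1 the m distinct m-th roots of unity sum to 0, e.g. 1 + exp(2*I*pi/3) + exp(-2*I*pi/3) = 0.)
A character is irreducible iff <chi, chi> = 1, so this representation is irreducible.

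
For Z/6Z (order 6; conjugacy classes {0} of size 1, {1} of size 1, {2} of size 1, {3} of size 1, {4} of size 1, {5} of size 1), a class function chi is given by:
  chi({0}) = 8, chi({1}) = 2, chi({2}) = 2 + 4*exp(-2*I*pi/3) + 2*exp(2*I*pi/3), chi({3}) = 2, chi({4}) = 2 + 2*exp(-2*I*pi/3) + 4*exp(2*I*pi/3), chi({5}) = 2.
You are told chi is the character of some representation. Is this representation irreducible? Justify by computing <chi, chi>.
Not irreducible (reducible): <chi, chi> = 14 > 1.

Proof sketch: <chi, chi> = (1/|G|) sum_C |C| * |chi(C)|^2 = (1/6)[1*|8|^2 + 1*|2|^2 + 1*|2 + 4*exp(-2*I*pi/3) + 2*exp(2*I*pi/3)|^2 + 1*|2|^2 + 1*|2 + 2*exp(-2*I*pi/3) + 4*exp(2*I*pi/3)|^2 + 1*|2|^2]
  = (1/6)[(64) + (4) + (4) + (4) + (4) + (4)] = 84/6 = 14.
(Exp terms are combined using exp(i*s)*conj(exp(i*t)) = exp(i*(s-t)), and sums of them are collapsed using the identity that for every m > 1 the m distinct m-th roots of unity sum to 0, e.g. 1 + exp(2*I*pi/3) + exp(-2*I*pi/3) = 0.)
A character is irreducible iff <chi, chi> = 1, so this representation is reducible.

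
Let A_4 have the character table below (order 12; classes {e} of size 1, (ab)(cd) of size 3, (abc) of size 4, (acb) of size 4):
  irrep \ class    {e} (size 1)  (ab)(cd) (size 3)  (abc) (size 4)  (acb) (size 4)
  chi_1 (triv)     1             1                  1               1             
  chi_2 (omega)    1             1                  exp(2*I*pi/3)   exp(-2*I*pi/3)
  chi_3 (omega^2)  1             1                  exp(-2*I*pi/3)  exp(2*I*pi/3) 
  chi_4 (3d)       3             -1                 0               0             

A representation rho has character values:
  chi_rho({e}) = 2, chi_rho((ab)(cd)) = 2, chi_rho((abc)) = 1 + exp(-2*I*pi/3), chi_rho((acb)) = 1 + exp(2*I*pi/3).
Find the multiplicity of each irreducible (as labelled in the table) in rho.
Multiplicities: chi_1: 1, chi_2: 0, chi_3: 1, chi_4: 0.

Explanation: Use <chi_rho, chi> = (1/|G|) sum_C |C| * chi_rho(C) * conj(chi(C)) with |G| = 12 for each irreducible chi in the table:
  <chi_rho, chi_1> = (1/12)[1*(2)*conj(1) + 3*(2)*conj(1) + 4*(1 + exp(-2*I*pi/3))*conj(1) + 4*(1 + exp(2*I*pi/3))*conj(1)]
      = (1/12)[(2) + (6) + (4 + 4*exp(-2*I*pi/3)) + (4 + 4*exp(2*I*pi/3))] = 12/12 = 1
  <chi_rho, chi_2> = (1/12)[1*(2)*conj(1) + 3*(2)*conj(1) + 4*(1 + exp(-2*I*pi/3))*conj(exp(2*I*pi/3)) + 4*(1 + exp(2*I*pi/3))*conj(exp(-2*I*pi/3))]
      = (1/12)[(2) + (6) + (-4) + (-4)] = 0/12 = 0
  <chi_rho, chi_3> = (1/12)[1*(2)*conj(1) + 3*(2)*conj(1) + 4*(1 + exp(-2*I*pi/3))*conj(exp(-2*I*pi/3)) + 4*(1 + exp(2*I*pi/3))*conj(exp(2*I*pi/3))]
      = (1/12)[(2) + (6) + (4 + 4*exp(2*I*pi/3)) + (4 + 4*exp(-2*I*pi/3))] = 12/12 = 1
  <chi_rho, chi_4> = (1/12)[1*(2)*conj(3) + 3*(2)*conj(-1) + 4*(1 + exp(-2*I*pi/3))*conj(0) + 4*(1 + exp(2*I*pi/3))*conj(0)]
      = (1/12)[(6) + (-6) + (0) + (0)] = 0/12 = 0
(Exp terms are combined using exp(i*s)*conj(exp(i*t)) = exp(i*(s-t)), and sums of them are collapsed using the identity that for every m > 1 the m distinct m-th roots of unity sum to 0, e.g. 1 + exp(2*I*pi/3) + exp(-2*I*pi/3) = 0.)
Dimension check: dim(rho) = sum (mult * dim) = 1*1 + 0*1 + 1*1 + 0*3 = 2 = chi_rho(e) = 2.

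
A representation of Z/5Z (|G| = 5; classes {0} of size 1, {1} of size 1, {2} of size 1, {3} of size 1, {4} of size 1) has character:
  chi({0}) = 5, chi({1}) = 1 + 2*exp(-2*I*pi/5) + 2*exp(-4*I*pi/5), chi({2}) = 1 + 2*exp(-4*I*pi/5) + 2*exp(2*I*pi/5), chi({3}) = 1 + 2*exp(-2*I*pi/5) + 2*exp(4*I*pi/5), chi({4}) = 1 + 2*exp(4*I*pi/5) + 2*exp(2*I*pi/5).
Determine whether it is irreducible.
Not irreducible (reducible): <chi, chi> = 9 > 1.

Why: <chi, chi> = (1/|G|) sum_C |C| * |chi(C)|^2 = (1/5)[1*|5|^2 + 1*|1 + 2*exp(-2*I*pi/5) + 2*exp(-4*I*pi/5)|^2 + 1*|1 + 2*exp(-4*I*pi/5) + 2*exp(2*I*pi/5)|^2 + 1*|1 + 2*exp(-2*I*pi/5) + 2*exp(4*I*pi/5)|^2 + 1*|1 + 2*exp(4*I*pi/5) + 2*exp(2*I*pi/5)|^2]
  = (1/5)[(25) + (9 + 6*exp(-2*I*pi/5) + 2*exp(-4*I*pi/5) + 2*exp(4*I*pi/5) + 6*exp(2*I*pi/5)) + (9 + 6*exp(-4*I*pi/5) + 2*exp(-2*I*pi/5) + 2*exp(2*I*pi/5) + 6*exp(4*I*pi/5)) + (9 + 6*exp(-4*I*pi/5) + 2*exp(-2*I*pi/5) + 2*exp(2*I*pi/5) + 6*exp(4*I*pi/5)) + (9 + 6*exp(-2*I*pi/5) + 2*exp(-4*I*pi/5) + 2*exp(4*I*pi/5) + 6*exp(2*I*pi/5))] = 45/5 = 9.
(Exp terms are combined using exp(i*s)*conj(exp(i*t)) = exp(i*(s-t)), and sums of them are collapsed using the identity that for every m > 1 the m distinct m-th roots of unity sum to 0, e.g. 1 + exp(2*I*pi/3) + exp(-2*I*pi/3) = 0.)
A character is irreducible iff <chi, chi> = 1, so this representation is reducible.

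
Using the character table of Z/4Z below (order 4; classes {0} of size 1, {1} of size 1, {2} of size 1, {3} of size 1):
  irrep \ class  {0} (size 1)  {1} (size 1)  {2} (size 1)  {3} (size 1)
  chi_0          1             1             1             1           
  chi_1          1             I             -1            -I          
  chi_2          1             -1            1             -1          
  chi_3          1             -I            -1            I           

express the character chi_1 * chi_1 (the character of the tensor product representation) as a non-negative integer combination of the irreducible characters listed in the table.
chi_1 tensor chi_1 = chi_2 (all other irreducibles have multiplicity 0).

Derivation: The character of a tensor product is the pointwise product (chi_1 * chi_1)(C) = chi_1(C) * chi_1(C):
  {0}: (1)*(1), {1}: (I)*(I), {2}: (-1)*(-1), {3}: (-I)*(-I)
so (chi_1 * chi_1) takes values
  {0} -> 1, {1} -> -1, {2} -> 1, {3} -> -1.
Now take the inner product of this character with each irreducible chi from the table, <chi_1*chi_1, chi> = (1/4) sum_C |C| (chi_1*chi_1)(C) conj(chi(C)):
  <chi_1*chi_1, chi_0> = (1/4)[1*(1)*conj(1) + 1*(-1)*conj(1) + 1*(1)*conj(1) + 1*(-1)*conj(1)]
      = (1/4)[(1) + (-1) + (1) + (-1)] = 0/4 = 0
  <chi_1*chi_1, chi_1> = (1/4)[1*(1)*conj(1) + 1*(-1)*conj(I) + 1*(1)*conj(-1) + 1*(-1)*conj(-I)]
      = (1/4)[(1) + (I) + (-1) + (-I)] = 0/4 = 0
  <chi_1*chi_1, chi_2> = (1/4)[1*(1)*conj(1) + 1*(-1)*conj(-1) + 1*(1)*conj(1) + 1*(-1)*conj(-1)]
      = (1/4)[(1) + (1) + (1) + (1)] = 4/4 = 1
  <chi_1*chi_1, chi_3> = (1/4)[1*(1)*conj(1) + 1*(-1)*conj(-I) + 1*(1)*conj(-1) + 1*(-1)*conj(I)]
      = (1/4)[(1) + (-I) + (-1) + (I)] = 0/4 = 0
(Exp terms are combined using exp(i*s)*conj(exp(i*t)) = exp(i*(s-t)), and sums of them are collapsed using the identity that for every m > 1 the m distinct m-th roots of unity sum to 0, e.g. 1 + exp(2*I*pi/3) + exp(-2*I*pi/3) = 0.)
Hence the multiplicities are chi_2: 1. Dimension check: dim(chi_1)*dim(chi_1) = 1*1 = 1 and sum (mult * dim) = 1*1 = 1.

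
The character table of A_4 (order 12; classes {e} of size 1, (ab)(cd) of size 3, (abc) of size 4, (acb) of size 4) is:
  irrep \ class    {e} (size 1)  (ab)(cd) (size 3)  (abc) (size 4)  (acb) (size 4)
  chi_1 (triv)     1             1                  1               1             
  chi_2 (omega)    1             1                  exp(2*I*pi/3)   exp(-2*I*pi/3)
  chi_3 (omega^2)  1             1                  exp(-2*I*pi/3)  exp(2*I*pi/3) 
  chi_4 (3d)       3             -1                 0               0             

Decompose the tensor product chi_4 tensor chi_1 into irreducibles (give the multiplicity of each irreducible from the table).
chi_4 tensor chi_1 = chi_4 (all other irreducibles have multiplicity 0).

Solution. The character of a tensor product is the pointwise product (chi_4 * chi_1)(C) = chi_4(C) * chi_1(C):
  {e}: (3)*(1), (ab)(cd): (-1)*(1), (abc): (0)*(1), (acb): (0)*(1)
so (chi_4 * chi_1) takes values
  {e} -> 3, (ab)(cd) -> -1, (abc) -> 0, (acb) -> 0.
Now take the inner product of this character with each irreducible chi from the table, <chi_4*chi_1, chi> = (1/12) sum_C |C| (chi_4*chi_1)(C) conj(chi(C)):
  <chi_4*chi_1, chi_1> = (1/12)[1*(3)*conj(1) + 3*(-1)*conj(1) + 4*(0)*conj(1) + 4*(0)*conj(1)]
      = (1/12)[(3) + (-3) + (0) + (0)] = 0/12 = 0
  <chi_4*chi_1, chi_2> = (1/12)[1*(3)*conj(1) + 3*(-1)*conj(1) + 4*(0)*conj(exp(2*I*pi/3)) + 4*(0)*conj(exp(-2*I*pi/3))]
      = (1/12)[(3) + (-3) + (0) + (0)] = 0/12 = 0
  <chi_4*chi_1, chi_3> = (1/12)[1*(3)*conj(1) + 3*(-1)*conj(1) + 4*(0)*conj(exp(-2*I*pi/3)) + 4*(0)*conj(exp(2*I*pi/3))]
      = (1/12)[(3) + (-3) + (0) + (0)] = 0/12 = 0
  <chi_4*chi_1, chi_4> = (1/12)[1*(3)*conj(3) + 3*(-1)*conj(-1) + 4*(0)*conj(0) + 4*(0)*conj(0)]
      = (1/12)[(9) + (3) + (0) + (0)] = 12/12 = 1
(Exp terms are combined using exp(i*s)*conj(exp(i*t)) = exp(i*(s-t)), and sums of them are collapsed using the identity that for every m > 1 the m distinct m-th roots of unity sum to 0, e.g. 1 + exp(2*I*pi/3) + exp(-2*I*pi/3) = 0.)
Hence the multiplicities are chi_4: 1. Dimension check: dim(chi_4)*dim(chi_1) = 3*1 = 3 and sum (mult * dim) = 1*3 = 3.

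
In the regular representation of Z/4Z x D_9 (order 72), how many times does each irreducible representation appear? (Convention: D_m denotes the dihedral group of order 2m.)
Each irreducible V_i of dimension d_i appears with multiplicity d_i, i.e. rho_reg = (direct sum over all irreducibles V_i) d_i V_i. The irreducible dimensions for Z/4Z x D_9 are 1, 1, 1, 1, 1, 1, 1, 1, 2, 2, 2, 2, 2, 2, 2, 2, 2, 2, 2, 2, 2, 2, 2, 2: 8 irreducibles of dimension 1, each with multiplicity 1; 16 irreducibles of dimension 2, each with multiplicity 2. Total dimension 8*1*1 + 16*2*2 = 72 = |G|.

Reasoning: General theorem: in the regular representation of a finite group G, each irreducible appears with multiplicity equal to its dimension. Check: dim(rho_reg) = sum d_i^2 = 1 + 1 + 1 + 1 + 1 + 1 + 1 + 1 + 4 + 4 + 4 + 4 + 4 + 4 + 4 + 4 + 4 + 4 + 4 + 4 + 4 + 4 + 4 + 4 = 72 = |G|.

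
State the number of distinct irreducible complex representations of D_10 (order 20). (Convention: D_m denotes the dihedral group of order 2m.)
8

Justification: The number of irreducible complex representations of a finite group equals its number of conjugacy classes. D_10 has 8 conjugacy classes (n/2 + 3 for n even), so D_10 (order 20) has exactly 8 irreducible complex representations.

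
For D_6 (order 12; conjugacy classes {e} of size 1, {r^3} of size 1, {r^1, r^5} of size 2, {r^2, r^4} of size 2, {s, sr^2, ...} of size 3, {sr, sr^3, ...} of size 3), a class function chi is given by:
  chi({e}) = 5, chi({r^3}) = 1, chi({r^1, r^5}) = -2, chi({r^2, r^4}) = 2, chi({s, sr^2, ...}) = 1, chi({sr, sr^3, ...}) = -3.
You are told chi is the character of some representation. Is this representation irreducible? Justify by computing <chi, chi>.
Not irreducible (reducible): <chi, chi> = 6 > 1.

Working: <chi, chi> = (1/|G|) sum_C |C| * |chi(C)|^2 = (1/12)[1*|5|^2 + 1*|1|^2 + 2*|-2|^2 + 2*|2|^2 + 3*|1|^2 + 3*|-3|^2]
  = (1/12)[(25) + (1) + (8) + (8) + (3) + (27)] = 72/12 = 6.
A character is irreducible iff <chi, chi> = 1, so this representation is reducible.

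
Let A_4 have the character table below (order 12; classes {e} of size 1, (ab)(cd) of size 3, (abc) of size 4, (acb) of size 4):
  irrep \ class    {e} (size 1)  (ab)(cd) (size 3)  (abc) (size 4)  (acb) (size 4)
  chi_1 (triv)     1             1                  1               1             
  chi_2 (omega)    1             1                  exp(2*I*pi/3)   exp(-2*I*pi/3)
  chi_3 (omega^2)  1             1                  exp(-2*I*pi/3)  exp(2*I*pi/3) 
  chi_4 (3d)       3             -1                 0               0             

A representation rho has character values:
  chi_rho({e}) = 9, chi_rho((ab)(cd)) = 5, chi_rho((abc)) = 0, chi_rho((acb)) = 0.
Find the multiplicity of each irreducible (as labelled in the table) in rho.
Multiplicities: chi_1: 2, chi_2: 2, chi_3: 2, chi_4: 1.

Details: Use <chi_rho, chi> = (1/|G|) sum_C |C| * chi_rho(C) * conj(chi(C)) with |G| = 12 for each irreducible chi in the table:
  <chi_rho, chi_1> = (1/12)[1*(9)*conj(1) + 3*(5)*conj(1) + 4*(0)*conj(1) + 4*(0)*conj(1)]
      = (1/12)[(9) + (15) + (0) + (0)] = 24/12 = 2
  <chi_rho, chi_2> = (1/12)[1*(9)*conj(1) + 3*(5)*conj(1) + 4*(0)*conj(exp(2*I*pi/3)) + 4*(0)*conj(exp(-2*I*pi/3))]
      = (1/12)[(9) + (15) + (0) + (0)] = 24/12 = 2
  <chi_rho, chi_3> = (1/12)[1*(9)*conj(1) + 3*(5)*conj(1) + 4*(0)*conj(exp(-2*I*pi/3)) + 4*(0)*conj(exp(2*I*pi/3))]
      = (1/12)[(9) + (15) + (0) + (0)] = 24/12 = 2
  <chi_rho, chi_4> = (1/12)[1*(9)*conj(3) + 3*(5)*conj(-1) + 4*(0)*conj(0) + 4*(0)*conj(0)]
      = (1/12)[(27) + (-15) + (0) + (0)] = 12/12 = 1
(Exp terms are combined using exp(i*s)*conj(exp(i*t)) = exp(i*(s-t)), and sums of them are collapsed using the identity that for every m > 1 the m distinct m-th roots of unity sum to 0, e.g. 1 + exp(2*I*pi/3) + exp(-2*I*pi/3) = 0.)
Dimension check: dim(rho) = sum (mult * dim) = 2*1 + 2*1 + 2*1 + 1*3 = 9 = chi_rho(e) = 9.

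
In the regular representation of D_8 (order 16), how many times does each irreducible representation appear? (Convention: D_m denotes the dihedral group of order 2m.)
Each irreducible V_i of dimension d_i appears with multiplicity d_i, i.e. rho_reg = (direct sum over all irreducibles V_i) d_i V_i. The irreducible dimensions for D_8 are 1, 1, 1, 1, 2, 2, 2: 4 irreducibles of dimension 1, each with multiplicity 1; 3 irreducibles of dimension 2, each with multiplicity 2. Total dimension 4*1*1 + 3*2*2 = 16 = |G|.

Argument: General theorem: in the regular representation of a finite group G, each irreducible appears with multiplicity equal to its dimension. Check: dim(rho_reg) = sum d_i^2 = 1 + 1 + 1 + 1 + 4 + 4 + 4 = 16 = |G|.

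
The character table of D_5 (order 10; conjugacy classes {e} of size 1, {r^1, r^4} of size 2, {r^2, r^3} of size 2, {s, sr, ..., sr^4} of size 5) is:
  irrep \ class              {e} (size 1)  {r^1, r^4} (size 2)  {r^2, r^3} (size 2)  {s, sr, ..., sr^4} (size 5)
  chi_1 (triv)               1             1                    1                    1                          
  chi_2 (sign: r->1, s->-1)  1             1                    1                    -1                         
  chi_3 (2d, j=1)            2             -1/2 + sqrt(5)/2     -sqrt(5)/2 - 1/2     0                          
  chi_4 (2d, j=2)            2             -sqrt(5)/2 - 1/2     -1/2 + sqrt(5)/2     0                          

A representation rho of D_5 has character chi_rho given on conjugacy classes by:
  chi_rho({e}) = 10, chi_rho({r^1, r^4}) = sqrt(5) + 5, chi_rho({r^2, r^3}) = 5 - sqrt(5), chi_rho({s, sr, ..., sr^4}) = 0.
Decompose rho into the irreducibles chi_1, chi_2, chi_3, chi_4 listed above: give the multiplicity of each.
Multiplicities: chi_1: 3, chi_2: 3, chi_3: 2, chi_4: 0.

Working: Use <chi_rho, chi> = (1/|G|) sum_C |C| * chi_rho(C) * conj(chi(C)) with |G| = 10 for each irreducible chi in the table:
  <chi_rho, chi_1> = (1/10)[1*(10)*conj(1) + 2*(sqrt(5) + 5)*conj(1) + 2*(5 - sqrt(5))*conj(1) + 5*(0)*conj(1)]
      = (1/10)[(10) + (2*sqrt(5) + 10) + (10 - 2*sqrt(5)) + (0)] = 30/10 = 3
  <chi_rho, chi_2> = (1/10)[1*(10)*conj(1) + 2*(sqrt(5) + 5)*conj(1) + 2*(5 - sqrt(5))*conj(1) + 5*(0)*conj(-1)]
      = (1/10)[(10) + (2*sqrt(5) + 10) + (10 - 2*sqrt(5)) + (0)] = 30/10 = 3
  <chi_rho, chi_3> = (1/10)[1*(10)*conj(2) + 2*(sqrt(5) + 5)*conj(-1/2 + sqrt(5)/2) + 2*(5 - sqrt(5))*conj(-sqrt(5)/2 - 1/2) + 5*(0)*conj(0)]
      = (1/10)[(20) + (4*sqrt(5)) + (-4*sqrt(5)) + (0)] = 20/10 = 2
  <chi_rho, chi_4> = (1/10)[1*(10)*conj(2) + 2*(sqrt(5) + 5)*conj(-sqrt(5)/2 - 1/2) + 2*(5 - sqrt(5))*conj(-1/2 + sqrt(5)/2) + 5*(0)*conj(0)]
      = (1/10)[(20) + (-6*sqrt(5) - 10) + (-10 + 6*sqrt(5)) + (0)] = 0/10 = 0
Dimension check: dim(rho) = sum (mult * dim) = 3*1 + 3*1 + 2*2 + 0*2 = 10 = chi_rho(e) = 10.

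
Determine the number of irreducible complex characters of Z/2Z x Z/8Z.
16

Proof sketch: The number of irreducible complex representations of a finite group equals its number of conjugacy classes. Z/2Z x Z/8Z is abelian of order 16, so every element is its own conjugacy class: 16 classes, so Z/2Z x Z/8Z (order 16) has exactly 16 irreducible complex representations.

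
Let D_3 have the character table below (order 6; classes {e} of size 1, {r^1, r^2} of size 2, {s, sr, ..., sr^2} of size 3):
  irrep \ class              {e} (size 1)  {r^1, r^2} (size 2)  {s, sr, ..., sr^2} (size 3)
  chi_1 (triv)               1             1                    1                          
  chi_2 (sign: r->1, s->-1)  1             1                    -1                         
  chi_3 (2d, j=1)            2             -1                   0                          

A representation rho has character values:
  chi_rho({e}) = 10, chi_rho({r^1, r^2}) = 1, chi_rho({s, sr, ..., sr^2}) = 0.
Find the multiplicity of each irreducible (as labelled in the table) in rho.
Multiplicities: chi_1: 2, chi_2: 2, chi_3: 3.

Why: Use <chi_rho, chi> = (1/|G|) sum_C |C| * chi_rho(C) * conj(chi(C)) with |G| = 6 for each irreducible chi in the table:
  <chi_rho, chi_1> = (1/6)[1*(10)*conj(1) + 2*(1)*conj(1) + 3*(0)*conj(1)]
      = (1/6)[(10) + (2) + (0)] = 12/6 = 2
  <chi_rho, chi_2> = (1/6)[1*(10)*conj(1) + 2*(1)*conj(1) + 3*(0)*conj(-1)]
      = (1/6)[(10) + (2) + (0)] = 12/6 = 2
  <chi_rho, chi_3> = (1/6)[1*(10)*conj(2) + 2*(1)*conj(-1) + 3*(0)*conj(0)]
      = (1/6)[(20) + (-2) + (0)] = 18/6 = 3
Dimension check: dim(rho) = sum (mult * dim) = 2*1 + 2*1 + 3*2 = 10 = chi_rho(e) = 10.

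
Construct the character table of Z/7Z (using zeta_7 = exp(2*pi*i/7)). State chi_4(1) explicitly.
Character table of Z/7Z (irreps indexed chi_0,...,chi_6 with chi_k(m) = zeta_7^(k*m), zeta_7 = exp(2*pi*i/7)):
  irrep \ class  {0} (size 1)  {1} (size 1)    {2} (size 1)    {3} (size 1)    {4} (size 1)    {5} (size 1)    {6} (size 1)  
  chi_0          1             1               1               1               1               1               1             
  chi_1          1             exp(2*I*pi/7)   exp(4*I*pi/7)   exp(6*I*pi/7)   exp(-6*I*pi/7)  exp(-4*I*pi/7)  exp(-2*I*pi/7)
  chi_2          1             exp(4*I*pi/7)   exp(-6*I*pi/7)  exp(-2*I*pi/7)  exp(2*I*pi/7)   exp(6*I*pi/7)   exp(-4*I*pi/7)
  chi_3          1             exp(6*I*pi/7)   exp(-2*I*pi/7)  exp(4*I*pi/7)   exp(-4*I*pi/7)  exp(2*I*pi/7)   exp(-6*I*pi/7)
  chi_4          1             exp(-6*I*pi/7)  exp(2*I*pi/7)   exp(-4*I*pi/7)  exp(4*I*pi/7)   exp(-2*I*pi/7)  exp(6*I*pi/7) 
  chi_5          1             exp(-4*I*pi/7)  exp(6*I*pi/7)   exp(2*I*pi/7)   exp(-2*I*pi/7)  exp(-6*I*pi/7)  exp(4*I*pi/7) 
  chi_6          1             exp(-2*I*pi/7)  exp(-4*I*pi/7)  exp(-6*I*pi/7)  exp(6*I*pi/7)   exp(4*I*pi/7)   exp(2*I*pi/7) 

Spot check: chi_4(1) = zeta_7^(4*1) = zeta_7^4 = exp(-6*I*pi/7).

Why: Z/7Z is abelian, so all 7 irreducible complex representations are 1-dimensional. They are given by chi_k(m) = zeta_7^(k*m) for k = 0,...,6. Row orthogonality: sum_m chi_k(m) conj(chi_l(m)) = 7 * [k = l].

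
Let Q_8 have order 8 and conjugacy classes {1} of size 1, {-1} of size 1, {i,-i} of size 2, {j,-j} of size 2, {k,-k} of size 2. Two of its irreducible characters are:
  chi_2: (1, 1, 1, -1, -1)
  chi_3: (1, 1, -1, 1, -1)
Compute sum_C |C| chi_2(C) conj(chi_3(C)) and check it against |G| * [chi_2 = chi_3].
Sum = 0; so <chi_2, chi_3> = 0 (distinct irreducibles are orthogonal).

Working: Compute term by term over conjugacy classes (|C| * chi_2(C) * conj(chi_3(C))):
  1*(1)*conj(1) + 1*(1)*conj(1) + 2*(1)*conj(-1) + 2*(-1)*conj(1) + 2*(-1)*conj(-1)
  = (1) + (1) + (-2) + (-2) + (2)
  = 0.
Dividing by |G| = 8 gives 0/8 = 0, matching the row-orthogonality relation <chi_2, chi_3> = [chi_2 = chi_3].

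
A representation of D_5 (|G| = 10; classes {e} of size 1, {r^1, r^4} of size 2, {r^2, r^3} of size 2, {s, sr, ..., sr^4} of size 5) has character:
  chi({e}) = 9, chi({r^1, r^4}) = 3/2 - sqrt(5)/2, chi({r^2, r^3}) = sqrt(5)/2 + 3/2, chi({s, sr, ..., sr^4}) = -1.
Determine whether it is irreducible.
Not irreducible (reducible): <chi, chi> = 10 > 1.

Details: <chi, chi> = (1/|G|) sum_C |C| * |chi(C)|^2 = (1/10)[1*|9|^2 + 2*|3/2 - sqrt(5)/2|^2 + 2*|sqrt(5)/2 + 3/2|^2 + 5*|-1|^2]
  = (1/10)[(81) + (7 - 3*sqrt(5)) + (3*sqrt(5) + 7) + (5)] = 100/10 = 10.
A character is irreducible iff <chi, chi> = 1, so this representation is reducible.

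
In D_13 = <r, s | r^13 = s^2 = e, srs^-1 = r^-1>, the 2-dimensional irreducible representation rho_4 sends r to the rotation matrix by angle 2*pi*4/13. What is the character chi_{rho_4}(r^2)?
chi_{rho_4}(r^2) = 2*cos(2*pi*4*2/13) = -2*cos(3*pi/13)

Derivation: rho_4(r^2) is rotation by angle 2*pi*4*2/13, whose trace is 2*cos(2*pi*4*2/13) = -2*cos(3*pi/13).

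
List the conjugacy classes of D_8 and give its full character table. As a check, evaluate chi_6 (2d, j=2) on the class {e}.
Conjugacy classes: {e} of size 1, {r^4} of size 1, {r^1, r^7} of size 2, {r^2, r^6} of size 2, {r^3, r^5} of size 2, {s, sr^2, ...} of size 4, {sr, sr^3, ...} of size 4.
Character table:
  irrep \ class              {e} (size 1)  {r^4} (size 1)  {r^1, r^7} (size 2)  {r^2, r^6} (size 2)  {r^3, r^5} (size 2)  {s, sr^2, ...} (size 4)  {sr, sr^3, ...} (size 4)
  chi_1 (triv)               1             1               1                    1                    1                    1                        1                       
  chi_2 (sign: r->1, s->-1)  1             1               1                    1                    1                    -1                       -1                      
  chi_3 (r->-1, s->1)        1             1               -1                   1                    -1                   1                        -1                      
  chi_4 (r->-1, s->-1)       1             1               -1                   1                    -1                   -1                       1                       
  chi_5 (2d, j=1)            2             -2              sqrt(2)              0                    -sqrt(2)             0                        0                       
  chi_6 (2d, j=2)            2             2               0                    -2                   0                    0                        0                       
  chi_7 (2d, j=3)            2             -2              -sqrt(2)             0                    sqrt(2)              0                        0                       

Spot check: chi_6 (2d, j=2) on {e} = 2.

Details: D_8 has order 2*8 = 16 with 7 conjugacy classes, hence 7 irreducibles. Sum of squared dims 1 + 1 + 1 + 1 + 4 + 4 + 4 = 16 = |G|. Linear characters come from the abelianisation; the 2-dimensional irreps have character r^k -> 2*cos(2*pi*j*k/8), reflections -> 0.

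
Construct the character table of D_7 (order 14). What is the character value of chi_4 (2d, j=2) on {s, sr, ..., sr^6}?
Conjugacy classes: {e} of size 1, {r^1, r^6} of size 2, {r^2, r^5} of size 2, {r^3, r^4} of size 2, {s, sr, ..., sr^6} of size 7.
Character table:
  irrep \ class              {e} (size 1)  {r^1, r^6} (size 2)  {r^2, r^5} (size 2)  {r^3, r^4} (size 2)  {s, sr, ..., sr^6} (size 7)
  chi_1 (triv)               1             1                    1                    1                    1                          
  chi_2 (sign: r->1, s->-1)  1             1                    1                    1                    -1                         
  chi_3 (2d, j=1)            2             2*cos(2*pi/7)        -2*cos(3*pi/7)       -2*cos(pi/7)         0                          
  chi_4 (2d, j=2)            2             -2*cos(3*pi/7)       -2*cos(pi/7)         2*cos(2*pi/7)        0                          
  chi_5 (2d, j=3)            2             -2*cos(pi/7)         2*cos(2*pi/7)        -2*cos(3*pi/7)       0                          

Spot check: chi_4 (2d, j=2) on {s, sr, ..., sr^6} = 0.

Details: D_7 has order 2*7 = 14 with 5 conjugacy classes, hence 5 irreducibles. Sum of squared dims 1 + 1 + 4 + 4 + 4 = 14 = |G|. Linear characters come from the abelianisation; the 2-dimensional irreps have character r^k -> 2*cos(2*pi*j*k/7), reflections -> 0.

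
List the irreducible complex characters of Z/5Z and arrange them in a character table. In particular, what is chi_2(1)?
Character table of Z/5Z (irreps indexed chi_0,...,chi_4 with chi_k(m) = zeta_5^(k*m), zeta_5 = exp(2*pi*i/5)):
  irrep \ class  {0} (size 1)  {1} (size 1)    {2} (size 1)    {3} (size 1)    {4} (size 1)  
  chi_0          1             1               1               1               1             
  chi_1          1             exp(2*I*pi/5)   exp(4*I*pi/5)   exp(-4*I*pi/5)  exp(-2*I*pi/5)
  chi_2          1             exp(4*I*pi/5)   exp(-2*I*pi/5)  exp(2*I*pi/5)   exp(-4*I*pi/5)
  chi_3          1             exp(-4*I*pi/5)  exp(2*I*pi/5)   exp(-2*I*pi/5)  exp(4*I*pi/5) 
  chi_4          1             exp(-2*I*pi/5)  exp(-4*I*pi/5)  exp(4*I*pi/5)   exp(2*I*pi/5) 

Spot check: chi_2(1) = zeta_5^(2*1) = zeta_5^2 = exp(4*I*pi/5).

Details: Z/5Z is abelian, so all 5 irreducible complex representations are 1-dimensional. They are given by chi_k(m) = zeta_5^(k*m) for k = 0,...,4. Row orthogonality: sum_m chi_k(m) conj(chi_l(m)) = 5 * [k = l].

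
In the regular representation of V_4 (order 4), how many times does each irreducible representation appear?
Each irreducible V_i of dimension d_i appears with multiplicity d_i, i.e. rho_reg = (direct sum over all irreducibles V_i) d_i V_i. The irreducible dimensions for V_4 are 1, 1, 1, 1: 4 irreducibles of dimension 1, each with multiplicity 1. Total dimension 4*1*1 = 4 = |G|.

Argument: General theorem: in the regular representation of a finite group G, each irreducible appears with multiplicity equal to its dimension. Check: dim(rho_reg) = sum d_i^2 = 1 + 1 + 1 + 1 = 4 = |G|.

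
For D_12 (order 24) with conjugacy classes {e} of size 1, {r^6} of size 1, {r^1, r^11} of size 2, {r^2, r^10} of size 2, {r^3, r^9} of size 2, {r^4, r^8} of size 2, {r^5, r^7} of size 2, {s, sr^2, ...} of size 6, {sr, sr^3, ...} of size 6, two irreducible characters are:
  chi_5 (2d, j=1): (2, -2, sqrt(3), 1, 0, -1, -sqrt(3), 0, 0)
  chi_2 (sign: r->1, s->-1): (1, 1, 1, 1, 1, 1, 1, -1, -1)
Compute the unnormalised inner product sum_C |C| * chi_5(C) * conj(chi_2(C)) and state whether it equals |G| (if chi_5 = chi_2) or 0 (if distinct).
Sum = 0; so <chi_5, chi_2> = 0 (distinct irreducibles are orthogonal).

Details: Compute term by term over conjugacy classes (|C| * chi_5(C) * conj(chi_2(C))):
  1*(2)*conj(1) + 1*(-2)*conj(1) + 2*(sqrt(3))*conj(1) + 2*(1)*conj(1) + 2*(0)*conj(1) + 2*(-1)*conj(1) + 2*(-sqrt(3))*conj(1) + 6*(0)*conj(-1) + 6*(0)*conj(-1)
  = (2) + (-2) + (2*sqrt(3)) + (2) + (0) + (-2) + (-2*sqrt(3)) + (0) + (0)
  = 0.
Dividing by |G| = 24 gives 0/24 = 0, matching the row-orthogonality relation <chi_5, chi_2> = [chi_5 = chi_2].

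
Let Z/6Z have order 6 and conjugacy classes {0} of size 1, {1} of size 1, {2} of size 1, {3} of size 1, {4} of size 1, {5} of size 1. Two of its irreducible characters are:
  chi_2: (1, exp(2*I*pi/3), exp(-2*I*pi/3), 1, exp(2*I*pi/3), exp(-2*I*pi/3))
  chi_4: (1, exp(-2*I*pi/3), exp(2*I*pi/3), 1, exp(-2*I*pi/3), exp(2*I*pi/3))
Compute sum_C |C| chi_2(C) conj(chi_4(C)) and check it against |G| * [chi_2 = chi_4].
Sum = 0; so <chi_2, chi_4> = 0 (distinct irreducibles are orthogonal).

Working: Compute term by term over conjugacy classes (|C| * chi_2(C) * conj(chi_4(C))):
  1*(1)*conj(1) + 1*(exp(2*I*pi/3))*conj(exp(-2*I*pi/3)) + 1*(exp(-2*I*pi/3))*conj(exp(2*I*pi/3)) + 1*(1)*conj(1) + 1*(exp(2*I*pi/3))*conj(exp(-2*I*pi/3)) + 1*(exp(-2*I*pi/3))*conj(exp(2*I*pi/3))
  = (1) + (exp(-2*I*pi/3)) + (exp(2*I*pi/3)) + (1) + (exp(-2*I*pi/3)) + (exp(2*I*pi/3))
  = 0.
(Exp terms are combined using exp(i*s)*conj(exp(i*t)) = exp(i*(s-t)), and sums of them are collapsed using the identity that for every m > 1 the m distinct m-th roots of unity sum to 0, e.g. 1 + exp(2*I*pi/3) + exp(-2*I*pi/3) = 0.)
Dividing by |G| = 6 gives 0/6 = 0, matching the row-orthogonality relation <chi_2, chi_4> = [chi_2 = chi_4].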